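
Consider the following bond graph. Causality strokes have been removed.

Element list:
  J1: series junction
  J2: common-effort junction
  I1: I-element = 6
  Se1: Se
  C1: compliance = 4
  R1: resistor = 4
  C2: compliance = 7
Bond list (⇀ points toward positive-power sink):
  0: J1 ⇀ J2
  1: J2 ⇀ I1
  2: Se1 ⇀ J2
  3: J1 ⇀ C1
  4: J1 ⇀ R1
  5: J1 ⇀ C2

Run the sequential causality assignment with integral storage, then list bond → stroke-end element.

bond 2 stroke→J2  (Se1 (Se) sets effort on bond)
bond 0 stroke→J1  (J2 effort already set via bond 2)
bond 1 stroke→I1  (0-jn J2 has e-setter on 2)
bond 3 stroke→J1  (C1 integral (e out))
bond 5 stroke→J1  (C2 outputs effort q/C2)
bond 4 stroke→R1  (J1: last free bond brings flow in)

b0 stroke at J1
b1 stroke at I1
b2 stroke at J2
b3 stroke at J1
b4 stroke at R1
b5 stroke at J1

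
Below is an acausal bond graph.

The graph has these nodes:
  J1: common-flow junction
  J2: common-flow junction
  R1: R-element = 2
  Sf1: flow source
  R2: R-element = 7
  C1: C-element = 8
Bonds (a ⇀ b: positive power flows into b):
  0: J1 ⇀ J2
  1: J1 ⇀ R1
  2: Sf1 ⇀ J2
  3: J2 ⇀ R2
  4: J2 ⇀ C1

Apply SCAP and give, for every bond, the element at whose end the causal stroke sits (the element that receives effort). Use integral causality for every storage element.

#0 stroke→J2
#1 stroke→J1
#2 stroke→Sf1
#3 stroke→J2
#4 stroke→J2

bond 2 stroke→Sf1  (Sf1 fixes flow; stroke at Sf1)
bond 0 stroke→J2  (1-jn J2 has f-setter on 2)
bond 3 stroke→J2  (common-f at J2 fixed by 2)
bond 4 stroke→J2  (J2 flow already set via bond 2)
bond 1 stroke→J1  (common-f at J1 fixed by 0)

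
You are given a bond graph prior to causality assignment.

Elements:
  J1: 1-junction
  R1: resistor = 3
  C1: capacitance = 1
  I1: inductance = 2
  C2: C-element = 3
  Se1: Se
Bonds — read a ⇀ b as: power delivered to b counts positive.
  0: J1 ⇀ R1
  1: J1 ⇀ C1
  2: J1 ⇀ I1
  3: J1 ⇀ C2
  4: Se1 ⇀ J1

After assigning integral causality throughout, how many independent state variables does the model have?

3  (C1, C2, I1 all integral)

b4 stroke→J1  (Se1 (Se) sets effort on bond)
b1 stroke→J1  (C1 integral (e out))
b2 stroke→I1  (I1 integral (f out))
b0 stroke→J1  (J1: bond 2 brought flow, rest push out)
b3 stroke→J1  (J1: bond 2 brought flow, rest push out)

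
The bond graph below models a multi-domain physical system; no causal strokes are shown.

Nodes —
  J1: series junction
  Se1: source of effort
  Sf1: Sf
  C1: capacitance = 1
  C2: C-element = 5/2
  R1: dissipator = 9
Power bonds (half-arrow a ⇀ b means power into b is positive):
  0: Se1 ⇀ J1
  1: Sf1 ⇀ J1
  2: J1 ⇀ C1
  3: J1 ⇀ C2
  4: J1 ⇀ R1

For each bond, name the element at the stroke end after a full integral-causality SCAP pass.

bond 0 |J1  (Se1 fixes effort; stroke away)
bond 1 |Sf1  (Sf1 (Sf) sets flow on bond)
bond 2 |J1  (1-jn J1 has f-setter on 1)
bond 3 |J1  (J1: bond 1 brought flow, rest push out)
bond 4 |J1  (1-jn J1 has f-setter on 1)

β0 stroke→J1
β1 stroke→Sf1
β2 stroke→J1
β3 stroke→J1
β4 stroke→J1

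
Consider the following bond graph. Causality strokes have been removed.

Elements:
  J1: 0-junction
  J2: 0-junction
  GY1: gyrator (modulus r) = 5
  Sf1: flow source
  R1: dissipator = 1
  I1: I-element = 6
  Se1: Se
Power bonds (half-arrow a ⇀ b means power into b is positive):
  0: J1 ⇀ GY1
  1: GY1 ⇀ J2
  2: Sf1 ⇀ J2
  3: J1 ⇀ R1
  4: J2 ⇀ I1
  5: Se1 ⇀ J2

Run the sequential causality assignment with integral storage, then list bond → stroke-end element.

b0 |GY1
b1 |GY1
b2 |Sf1
b3 |J1
b4 |I1
b5 |J2

β2 stroke at Sf1  (Sf1 (Sf) sets flow on bond)
β5 stroke at J2  (source Se1 imposes e)
β1 stroke at GY1  (common-e at J2 fixed by 5)
β4 stroke at I1  (0-jn J2 has e-setter on 5)
β0 stroke at GY1  (through GY1, causality inverts; strokes same side of GY1)
β3 stroke at J1  (J1: last free bond brings effort in)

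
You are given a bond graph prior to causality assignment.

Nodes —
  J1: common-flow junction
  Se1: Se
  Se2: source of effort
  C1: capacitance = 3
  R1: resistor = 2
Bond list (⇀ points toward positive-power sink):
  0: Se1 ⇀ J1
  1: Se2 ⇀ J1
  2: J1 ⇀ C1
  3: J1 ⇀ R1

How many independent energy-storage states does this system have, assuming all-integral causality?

#0 |J1  (source Se1 imposes e)
#1 |J1  (Se2 fixes effort; stroke away)
#2 |J1  (C1 outputs effort q/C1)
#3 |R1  (closing 1-jn rule on J1)

1  (C1 all integral)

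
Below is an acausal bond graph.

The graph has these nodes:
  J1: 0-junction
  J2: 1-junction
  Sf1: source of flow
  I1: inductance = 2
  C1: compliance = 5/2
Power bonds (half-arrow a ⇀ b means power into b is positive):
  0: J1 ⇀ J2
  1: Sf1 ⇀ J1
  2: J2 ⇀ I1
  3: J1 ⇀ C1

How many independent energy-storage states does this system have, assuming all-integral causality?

2  (C1, I1 all integral)

bond 1 →Sf1  (Sf1: flow source, stroke at near end)
bond 2 →I1  (prefer integral on I1)
bond 0 →J2  (J2 flow already set via bond 2)
bond 3 →J1  (closing 0-jn rule on J1)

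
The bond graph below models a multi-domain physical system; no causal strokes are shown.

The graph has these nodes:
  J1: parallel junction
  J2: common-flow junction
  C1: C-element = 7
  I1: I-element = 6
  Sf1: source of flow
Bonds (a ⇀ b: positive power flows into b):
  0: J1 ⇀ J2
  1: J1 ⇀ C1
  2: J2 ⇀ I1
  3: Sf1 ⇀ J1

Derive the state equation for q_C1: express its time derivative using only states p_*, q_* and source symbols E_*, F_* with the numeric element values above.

#3 stroke at Sf1  (Sf1 fixes flow; stroke at Sf1)
#1 stroke at J1  (C1 integral (e out))
#0 stroke at J2  (0-jn J1 has e-setter on 1)
#2 stroke at I1  (only one flow-in slot at J2)

dq_C1/dt = F_Sf1 - p_I1/6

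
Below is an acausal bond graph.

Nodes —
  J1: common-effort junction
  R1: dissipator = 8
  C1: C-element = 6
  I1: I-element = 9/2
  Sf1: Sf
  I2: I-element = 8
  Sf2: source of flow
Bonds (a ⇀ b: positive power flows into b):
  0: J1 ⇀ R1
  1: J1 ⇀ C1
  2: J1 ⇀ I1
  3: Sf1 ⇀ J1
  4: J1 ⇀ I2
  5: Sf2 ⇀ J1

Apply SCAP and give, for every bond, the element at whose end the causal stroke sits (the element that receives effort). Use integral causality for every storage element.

bond 3 →Sf1  (Sf1: flow source, stroke at near end)
bond 5 →Sf2  (Sf2: flow source, stroke at near end)
bond 1 →J1  (C1: C, integral causality)
bond 0 →R1  (J1: bond 1 brought effort, rest push out)
bond 2 →I1  (0-jn J1 has e-setter on 1)
bond 4 →I2  (J1: bond 1 brought effort, rest push out)

β0 →R1
β1 →J1
β2 →I1
β3 →Sf1
β4 →I2
β5 →Sf2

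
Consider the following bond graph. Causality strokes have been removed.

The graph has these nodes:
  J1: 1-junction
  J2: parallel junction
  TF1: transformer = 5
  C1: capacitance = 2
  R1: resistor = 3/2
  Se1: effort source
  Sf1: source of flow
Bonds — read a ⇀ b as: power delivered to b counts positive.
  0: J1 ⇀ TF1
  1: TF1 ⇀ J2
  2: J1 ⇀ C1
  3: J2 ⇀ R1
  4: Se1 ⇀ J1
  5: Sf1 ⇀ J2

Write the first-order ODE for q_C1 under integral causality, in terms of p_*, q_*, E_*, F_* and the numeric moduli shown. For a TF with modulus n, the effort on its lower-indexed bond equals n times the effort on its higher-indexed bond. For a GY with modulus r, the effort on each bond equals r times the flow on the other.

dq_C1/dt = 2*E_Se1/75 - F_Sf1/5 - q_C1/75

#4 →J1  (Se1: effort source, stroke at far end)
#5 →Sf1  (Sf1 fixes flow; stroke at Sf1)
#2 →J1  (C1 outputs effort q/C1)
#0 →TF1  (J1: last free bond brings flow in)
#1 →J2  (TF1 one-in-one-out from 0)
#3 →R1  (0-jn J2 has e-setter on 1)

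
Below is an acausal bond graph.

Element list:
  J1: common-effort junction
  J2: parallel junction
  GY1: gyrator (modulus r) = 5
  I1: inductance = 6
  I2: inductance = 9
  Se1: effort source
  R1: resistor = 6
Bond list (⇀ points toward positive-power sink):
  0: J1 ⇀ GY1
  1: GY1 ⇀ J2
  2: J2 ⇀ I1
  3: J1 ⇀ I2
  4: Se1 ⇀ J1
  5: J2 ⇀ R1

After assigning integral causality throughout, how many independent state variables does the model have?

β4 |J1  (Se1 fixes effort; stroke away)
β0 |GY1  (J1 effort already set via bond 4)
β3 |I2  (J1 effort already set via bond 4)
β1 |GY1  (GY GY1: same side as bond 0)
β2 |I1  (I1 outputs flow p/I1)
β5 |J2  (closing 0-jn rule on J2)

2  (I1, I2 all integral)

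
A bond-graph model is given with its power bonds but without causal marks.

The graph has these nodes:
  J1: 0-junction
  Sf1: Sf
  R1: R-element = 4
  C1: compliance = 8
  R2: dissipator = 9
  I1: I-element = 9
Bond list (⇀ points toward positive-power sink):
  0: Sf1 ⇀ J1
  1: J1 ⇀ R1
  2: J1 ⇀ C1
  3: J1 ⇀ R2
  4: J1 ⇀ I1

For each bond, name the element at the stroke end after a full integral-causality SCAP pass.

b0 →Sf1  (Sf1: flow source, stroke at near end)
b2 →J1  (C1 integral (e out))
b1 →R1  (J1: bond 2 brought effort, rest push out)
b3 →R2  (0-jn J1 has e-setter on 2)
b4 →I1  (0-jn J1 has e-setter on 2)

β0 stroke→Sf1
β1 stroke→R1
β2 stroke→J1
β3 stroke→R2
β4 stroke→I1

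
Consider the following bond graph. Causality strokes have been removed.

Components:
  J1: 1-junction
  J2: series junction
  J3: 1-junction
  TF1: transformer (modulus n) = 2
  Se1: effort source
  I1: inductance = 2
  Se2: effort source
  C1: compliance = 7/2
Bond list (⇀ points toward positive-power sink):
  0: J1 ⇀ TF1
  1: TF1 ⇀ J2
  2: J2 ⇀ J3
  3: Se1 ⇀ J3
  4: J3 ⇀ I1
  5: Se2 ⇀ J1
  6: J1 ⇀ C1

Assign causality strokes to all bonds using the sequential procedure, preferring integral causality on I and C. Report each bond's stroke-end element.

#0 |TF1
#1 |J2
#2 |J3
#3 |J3
#4 |I1
#5 |J1
#6 |J1

b3 →J3  (Se1 (Se) sets effort on bond)
b5 →J1  (Se2 (Se) sets effort on bond)
b4 →I1  (prefer integral on I1)
b2 →J3  (J3 flow already set via bond 4)
b1 →J2  (1-jn J2 has f-setter on 2)
b0 →TF1  (TF1: transformer flips bond 1)
b6 →J1  (common-f at J1 fixed by 0)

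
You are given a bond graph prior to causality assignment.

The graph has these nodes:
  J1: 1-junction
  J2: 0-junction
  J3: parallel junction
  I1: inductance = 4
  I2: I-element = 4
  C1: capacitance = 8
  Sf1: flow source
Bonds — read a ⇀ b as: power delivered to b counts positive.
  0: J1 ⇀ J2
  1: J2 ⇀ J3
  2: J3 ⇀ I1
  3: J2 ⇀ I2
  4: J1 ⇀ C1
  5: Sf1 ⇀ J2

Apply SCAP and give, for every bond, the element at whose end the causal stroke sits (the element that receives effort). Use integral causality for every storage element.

#0 stroke→J2
#1 stroke→J3
#2 stroke→I1
#3 stroke→I2
#4 stroke→J1
#5 stroke→Sf1

β5 →Sf1  (Sf1 (Sf) sets flow on bond)
β2 →I1  (I1: I, integral causality)
β1 →J3  (closing 0-jn rule on J3)
β3 →I2  (I2 outputs flow p/I2)
β0 →J2  (J2 needs exactly one e-in)
β4 →J1  (common-f at J1 fixed by 0)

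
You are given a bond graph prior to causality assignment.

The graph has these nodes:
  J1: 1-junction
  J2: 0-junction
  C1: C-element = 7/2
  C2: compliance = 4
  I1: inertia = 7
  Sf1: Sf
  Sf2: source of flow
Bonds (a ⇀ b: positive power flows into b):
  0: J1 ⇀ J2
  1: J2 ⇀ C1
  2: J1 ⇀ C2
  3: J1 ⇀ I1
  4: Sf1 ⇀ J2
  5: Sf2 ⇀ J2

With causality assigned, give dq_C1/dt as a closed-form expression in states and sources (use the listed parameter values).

dq_C1/dt = F_Sf1 + F_Sf2 + p_I1/7

bond 4 |Sf1  (Sf1 (Sf) sets flow on bond)
bond 5 |Sf2  (source Sf2 imposes f)
bond 1 |J2  (C1 outputs effort q/C1)
bond 0 |J1  (0-jn J2 has e-setter on 1)
bond 2 |J1  (C2 outputs effort q/C2)
bond 3 |I1  (only one flow-in slot at J1)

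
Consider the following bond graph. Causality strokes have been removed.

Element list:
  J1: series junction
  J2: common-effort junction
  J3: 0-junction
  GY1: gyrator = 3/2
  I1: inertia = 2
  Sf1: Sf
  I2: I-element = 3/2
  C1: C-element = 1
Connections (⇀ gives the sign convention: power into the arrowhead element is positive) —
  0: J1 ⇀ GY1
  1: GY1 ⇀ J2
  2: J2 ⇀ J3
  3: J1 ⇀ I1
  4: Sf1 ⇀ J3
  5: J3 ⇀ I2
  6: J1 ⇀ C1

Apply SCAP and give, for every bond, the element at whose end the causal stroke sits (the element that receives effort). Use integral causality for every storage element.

β0 →J1
β1 →J2
β2 →J3
β3 →I1
β4 →Sf1
β5 →I2
β6 →J1

bond 4 |Sf1  (source Sf1 imposes f)
bond 3 |I1  (I1: I, integral causality)
bond 0 |J1  (J1 flow already set via bond 3)
bond 6 |J1  (1-jn J1 has f-setter on 3)
bond 1 |J2  (GY1 both-in/both-out from 0)
bond 2 |J3  (J2 effort already set via bond 1)
bond 5 |I2  (0-jn J3 has e-setter on 2)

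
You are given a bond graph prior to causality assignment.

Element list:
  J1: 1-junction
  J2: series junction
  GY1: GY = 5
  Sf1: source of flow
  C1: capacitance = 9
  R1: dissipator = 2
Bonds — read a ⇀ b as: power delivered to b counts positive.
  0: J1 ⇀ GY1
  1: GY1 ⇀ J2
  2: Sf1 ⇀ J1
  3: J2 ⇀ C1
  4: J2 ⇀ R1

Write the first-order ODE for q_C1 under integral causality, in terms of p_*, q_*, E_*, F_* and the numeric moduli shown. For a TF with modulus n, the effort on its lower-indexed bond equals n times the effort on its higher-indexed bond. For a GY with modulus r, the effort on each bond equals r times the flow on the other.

dq_C1/dt = 5*F_Sf1/2 - q_C1/18

b2 |Sf1  (Sf1 (Sf) sets flow on bond)
b0 |J1  (common-f at J1 fixed by 2)
b1 |J2  (GY1: gyrator matches bond 0)
b3 |J2  (prefer integral on C1)
b4 |R1  (only one flow-in slot at J2)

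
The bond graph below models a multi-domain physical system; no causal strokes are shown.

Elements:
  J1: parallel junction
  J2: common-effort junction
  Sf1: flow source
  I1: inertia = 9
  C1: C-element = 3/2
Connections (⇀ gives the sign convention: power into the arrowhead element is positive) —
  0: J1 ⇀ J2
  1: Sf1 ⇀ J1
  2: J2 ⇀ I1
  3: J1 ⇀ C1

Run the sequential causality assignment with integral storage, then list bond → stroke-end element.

b1 →Sf1  (Sf1: flow source, stroke at near end)
b2 →I1  (I1 integral (f out))
b0 →J2  (J2: last free bond brings effort in)
b3 →J1  (only one effort-in slot at J1)

bond 0 stroke at J2
bond 1 stroke at Sf1
bond 2 stroke at I1
bond 3 stroke at J1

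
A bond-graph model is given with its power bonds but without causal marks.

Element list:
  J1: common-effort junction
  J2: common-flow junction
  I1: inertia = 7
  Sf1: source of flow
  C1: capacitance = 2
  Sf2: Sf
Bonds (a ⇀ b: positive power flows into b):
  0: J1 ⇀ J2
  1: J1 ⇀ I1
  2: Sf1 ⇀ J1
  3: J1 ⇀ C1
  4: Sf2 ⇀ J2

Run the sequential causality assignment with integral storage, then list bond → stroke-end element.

bond 2 stroke→Sf1  (Sf1 fixes flow; stroke at Sf1)
bond 4 stroke→Sf2  (Sf2 fixes flow; stroke at Sf2)
bond 0 stroke→J2  (J2 flow already set via bond 4)
bond 1 stroke→I1  (I1: I, integral causality)
bond 3 stroke→J1  (J1 needs exactly one e-in)

#0 stroke at J2
#1 stroke at I1
#2 stroke at Sf1
#3 stroke at J1
#4 stroke at Sf2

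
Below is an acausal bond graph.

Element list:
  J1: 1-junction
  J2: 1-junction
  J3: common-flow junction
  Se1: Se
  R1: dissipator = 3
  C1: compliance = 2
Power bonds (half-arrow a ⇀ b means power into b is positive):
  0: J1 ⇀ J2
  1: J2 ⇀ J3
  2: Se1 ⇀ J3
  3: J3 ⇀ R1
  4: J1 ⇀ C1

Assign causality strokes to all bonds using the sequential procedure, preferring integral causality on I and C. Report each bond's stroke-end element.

b2 stroke at J3  (Se1: effort source, stroke at far end)
b4 stroke at J1  (prefer integral on C1)
b0 stroke at J2  (closing 1-jn rule on J1)
b1 stroke at J3  (closing 1-jn rule on J2)
b3 stroke at R1  (J3: last free bond brings flow in)

bond 0 stroke→J2
bond 1 stroke→J3
bond 2 stroke→J3
bond 3 stroke→R1
bond 4 stroke→J1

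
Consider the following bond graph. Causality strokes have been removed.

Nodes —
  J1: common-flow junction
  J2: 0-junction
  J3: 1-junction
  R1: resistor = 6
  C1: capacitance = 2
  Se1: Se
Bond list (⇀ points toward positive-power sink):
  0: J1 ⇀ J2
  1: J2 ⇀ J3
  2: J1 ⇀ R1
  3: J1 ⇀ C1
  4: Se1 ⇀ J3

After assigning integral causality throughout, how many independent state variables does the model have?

bond 4 →J3  (source Se1 imposes e)
bond 1 →J2  (closing 1-jn rule on J3)
bond 0 →J1  (0-jn J2 has e-setter on 1)
bond 3 →J1  (C1: C, integral causality)
bond 2 →R1  (closing 1-jn rule on J1)

1  (C1 all integral)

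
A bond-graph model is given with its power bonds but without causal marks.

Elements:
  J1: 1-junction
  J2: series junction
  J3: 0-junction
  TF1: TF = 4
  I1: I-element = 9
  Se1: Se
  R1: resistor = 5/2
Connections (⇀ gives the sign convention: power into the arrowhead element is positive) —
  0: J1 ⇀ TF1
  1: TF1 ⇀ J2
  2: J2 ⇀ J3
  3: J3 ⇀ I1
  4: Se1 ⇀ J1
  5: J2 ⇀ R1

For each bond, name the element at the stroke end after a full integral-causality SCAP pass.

#4 |J1  (source Se1 imposes e)
#0 |TF1  (only one flow-in slot at J1)
#1 |J2  (TF1: transformer flips bond 0)
#3 |I1  (I1: I, integral causality)
#2 |J3  (J3: last free bond brings effort in)
#5 |J2  (J2: bond 2 brought flow, rest push out)

bond 0 stroke at TF1
bond 1 stroke at J2
bond 2 stroke at J3
bond 3 stroke at I1
bond 4 stroke at J1
bond 5 stroke at J2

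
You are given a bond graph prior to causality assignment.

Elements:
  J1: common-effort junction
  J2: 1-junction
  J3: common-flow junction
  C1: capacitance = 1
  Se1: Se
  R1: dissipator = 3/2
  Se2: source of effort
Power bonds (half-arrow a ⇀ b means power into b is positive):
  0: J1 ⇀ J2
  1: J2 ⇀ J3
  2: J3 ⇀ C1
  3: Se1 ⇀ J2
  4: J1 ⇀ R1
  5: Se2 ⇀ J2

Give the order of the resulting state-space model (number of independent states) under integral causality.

bond 3 stroke→J2  (Se1: effort source, stroke at far end)
bond 5 stroke→J2  (Se2: effort source, stroke at far end)
bond 2 stroke→J3  (C1 outputs effort q/C1)
bond 1 stroke→J2  (closing 1-jn rule on J3)
bond 0 stroke→J1  (closing 1-jn rule on J2)
bond 4 stroke→R1  (common-e at J1 fixed by 0)

1  (C1 all integral)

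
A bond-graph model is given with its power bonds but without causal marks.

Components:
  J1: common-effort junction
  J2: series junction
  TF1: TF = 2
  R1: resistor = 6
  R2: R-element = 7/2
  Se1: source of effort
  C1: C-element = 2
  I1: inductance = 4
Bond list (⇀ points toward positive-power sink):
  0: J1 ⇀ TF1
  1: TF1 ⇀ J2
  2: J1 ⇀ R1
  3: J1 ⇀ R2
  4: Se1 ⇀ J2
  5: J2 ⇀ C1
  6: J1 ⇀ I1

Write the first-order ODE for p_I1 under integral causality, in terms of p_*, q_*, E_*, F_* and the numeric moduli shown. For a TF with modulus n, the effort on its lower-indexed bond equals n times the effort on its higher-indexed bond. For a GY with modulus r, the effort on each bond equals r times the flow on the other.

bond 4 stroke→J2  (Se1: effort source, stroke at far end)
bond 5 stroke→J2  (prefer integral on C1)
bond 1 stroke→TF1  (only one flow-in slot at J2)
bond 0 stroke→J1  (TF TF1: opposite of bond 1)
bond 2 stroke→R1  (common-e at J1 fixed by 0)
bond 3 stroke→R2  (0-jn J1 has e-setter on 0)
bond 6 stroke→I1  (J1 effort already set via bond 0)

dp_I1/dt = -2*E_Se1 + q_C1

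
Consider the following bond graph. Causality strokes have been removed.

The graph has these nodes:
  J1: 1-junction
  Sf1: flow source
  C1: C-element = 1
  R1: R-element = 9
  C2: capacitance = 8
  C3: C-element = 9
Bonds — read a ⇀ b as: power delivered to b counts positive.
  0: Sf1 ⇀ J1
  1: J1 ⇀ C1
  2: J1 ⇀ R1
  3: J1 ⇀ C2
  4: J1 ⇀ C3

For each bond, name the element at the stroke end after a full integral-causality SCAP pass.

#0 stroke at Sf1  (Sf1: flow source, stroke at near end)
#1 stroke at J1  (1-jn J1 has f-setter on 0)
#2 stroke at J1  (common-f at J1 fixed by 0)
#3 stroke at J1  (J1 flow already set via bond 0)
#4 stroke at J1  (common-f at J1 fixed by 0)

b0 |Sf1
b1 |J1
b2 |J1
b3 |J1
b4 |J1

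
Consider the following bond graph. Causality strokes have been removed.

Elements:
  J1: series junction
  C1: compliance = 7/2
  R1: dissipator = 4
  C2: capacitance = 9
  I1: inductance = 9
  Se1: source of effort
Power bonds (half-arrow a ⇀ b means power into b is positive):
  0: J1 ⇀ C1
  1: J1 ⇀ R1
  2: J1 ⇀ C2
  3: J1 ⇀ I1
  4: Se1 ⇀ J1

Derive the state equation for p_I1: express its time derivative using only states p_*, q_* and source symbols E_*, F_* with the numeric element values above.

b4 stroke at J1  (Se1 (Se) sets effort on bond)
b0 stroke at J1  (prefer integral on C1)
b2 stroke at J1  (C2 outputs effort q/C2)
b3 stroke at I1  (prefer integral on I1)
b1 stroke at J1  (1-jn J1 has f-setter on 3)

dp_I1/dt = E_Se1 - 4*p_I1/9 - 2*q_C1/7 - q_C2/9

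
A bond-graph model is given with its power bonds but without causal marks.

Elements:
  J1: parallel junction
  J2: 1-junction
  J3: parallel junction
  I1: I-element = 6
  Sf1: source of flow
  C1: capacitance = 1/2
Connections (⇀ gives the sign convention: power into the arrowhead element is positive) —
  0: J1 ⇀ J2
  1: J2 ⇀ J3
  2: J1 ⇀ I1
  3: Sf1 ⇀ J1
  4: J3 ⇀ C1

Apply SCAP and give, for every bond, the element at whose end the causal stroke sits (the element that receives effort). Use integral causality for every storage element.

b0 |J1
b1 |J2
b2 |I1
b3 |Sf1
b4 |J3

bond 3 |Sf1  (Sf1 (Sf) sets flow on bond)
bond 2 |I1  (prefer integral on I1)
bond 0 |J1  (J1 needs exactly one e-in)
bond 1 |J2  (1-jn J2 has f-setter on 0)
bond 4 |J3  (J3 needs exactly one e-in)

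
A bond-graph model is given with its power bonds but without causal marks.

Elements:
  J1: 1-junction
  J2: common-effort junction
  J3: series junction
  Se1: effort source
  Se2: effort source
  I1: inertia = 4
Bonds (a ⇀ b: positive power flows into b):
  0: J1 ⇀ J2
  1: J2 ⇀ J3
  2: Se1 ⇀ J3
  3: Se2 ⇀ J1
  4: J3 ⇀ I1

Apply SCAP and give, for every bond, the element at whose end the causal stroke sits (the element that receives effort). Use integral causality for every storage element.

bond 0 →J2
bond 1 →J3
bond 2 →J3
bond 3 →J1
bond 4 →I1

bond 2 stroke at J3  (Se1 (Se) sets effort on bond)
bond 3 stroke at J1  (Se2 (Se) sets effort on bond)
bond 0 stroke at J2  (J1 needs exactly one f-in)
bond 1 stroke at J3  (common-e at J2 fixed by 0)
bond 4 stroke at I1  (closing 1-jn rule on J3)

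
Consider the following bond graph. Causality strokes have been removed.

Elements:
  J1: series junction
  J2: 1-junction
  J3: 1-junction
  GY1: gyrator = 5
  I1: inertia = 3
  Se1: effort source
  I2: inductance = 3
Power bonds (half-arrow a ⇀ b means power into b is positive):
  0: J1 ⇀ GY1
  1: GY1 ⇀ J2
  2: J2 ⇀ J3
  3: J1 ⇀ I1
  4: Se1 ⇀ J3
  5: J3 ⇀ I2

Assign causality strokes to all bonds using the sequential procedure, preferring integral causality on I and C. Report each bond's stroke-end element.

b0 |J1
b1 |J2
b2 |J3
b3 |I1
b4 |J3
b5 |I2

b4 stroke→J3  (Se1: effort source, stroke at far end)
b3 stroke→I1  (I1 outputs flow p/I1)
b0 stroke→J1  (1-jn J1 has f-setter on 3)
b1 stroke→J2  (GY1: gyrator matches bond 0)
b2 stroke→J3  (only one flow-in slot at J2)
b5 stroke→I2  (only one flow-in slot at J3)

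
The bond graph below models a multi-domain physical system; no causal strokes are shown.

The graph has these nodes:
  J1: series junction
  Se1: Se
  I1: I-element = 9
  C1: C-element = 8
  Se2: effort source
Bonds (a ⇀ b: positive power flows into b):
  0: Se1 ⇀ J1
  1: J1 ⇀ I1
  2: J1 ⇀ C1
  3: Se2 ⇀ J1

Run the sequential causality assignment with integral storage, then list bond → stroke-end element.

β0 |J1  (source Se1 imposes e)
β3 |J1  (Se2 (Se) sets effort on bond)
β1 |I1  (I1 integral (f out))
β2 |J1  (1-jn J1 has f-setter on 1)

bond 0 |J1
bond 1 |I1
bond 2 |J1
bond 3 |J1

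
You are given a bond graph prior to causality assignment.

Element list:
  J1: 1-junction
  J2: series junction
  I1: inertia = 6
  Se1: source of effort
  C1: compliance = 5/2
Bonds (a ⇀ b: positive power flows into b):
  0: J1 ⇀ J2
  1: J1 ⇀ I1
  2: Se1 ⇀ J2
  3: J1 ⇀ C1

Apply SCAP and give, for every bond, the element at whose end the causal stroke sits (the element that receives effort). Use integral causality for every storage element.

bond 0 stroke at J1
bond 1 stroke at I1
bond 2 stroke at J2
bond 3 stroke at J1

β2 |J2  (Se1 (Se) sets effort on bond)
β0 |J1  (closing 1-jn rule on J2)
β1 |I1  (I1 integral (f out))
β3 |J1  (1-jn J1 has f-setter on 1)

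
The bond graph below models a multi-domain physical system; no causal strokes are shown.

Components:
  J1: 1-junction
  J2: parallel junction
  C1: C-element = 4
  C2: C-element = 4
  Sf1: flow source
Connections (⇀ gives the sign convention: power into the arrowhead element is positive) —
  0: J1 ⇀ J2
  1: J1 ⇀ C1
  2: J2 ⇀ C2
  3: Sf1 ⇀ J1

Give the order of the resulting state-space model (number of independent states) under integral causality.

bond 3 →Sf1  (Sf1 (Sf) sets flow on bond)
bond 0 →J1  (common-f at J1 fixed by 3)
bond 1 →J1  (common-f at J1 fixed by 3)
bond 2 →J2  (J2: last free bond brings effort in)

2  (C1, C2 all integral)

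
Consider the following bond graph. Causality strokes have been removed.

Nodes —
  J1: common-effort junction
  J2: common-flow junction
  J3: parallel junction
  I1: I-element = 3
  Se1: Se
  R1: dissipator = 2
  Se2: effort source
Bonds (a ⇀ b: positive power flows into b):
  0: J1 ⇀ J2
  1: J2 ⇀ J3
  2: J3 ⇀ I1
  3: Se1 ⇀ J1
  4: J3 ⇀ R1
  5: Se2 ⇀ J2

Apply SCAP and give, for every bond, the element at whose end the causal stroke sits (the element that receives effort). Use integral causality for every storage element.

bond 3 →J1  (Se1 (Se) sets effort on bond)
bond 5 →J2  (Se2 (Se) sets effort on bond)
bond 0 →J2  (J1 effort already set via bond 3)
bond 1 →J3  (only one flow-in slot at J2)
bond 2 →I1  (common-e at J3 fixed by 1)
bond 4 →R1  (J3: bond 1 brought effort, rest push out)

β0 →J2
β1 →J3
β2 →I1
β3 →J1
β4 →R1
β5 →J2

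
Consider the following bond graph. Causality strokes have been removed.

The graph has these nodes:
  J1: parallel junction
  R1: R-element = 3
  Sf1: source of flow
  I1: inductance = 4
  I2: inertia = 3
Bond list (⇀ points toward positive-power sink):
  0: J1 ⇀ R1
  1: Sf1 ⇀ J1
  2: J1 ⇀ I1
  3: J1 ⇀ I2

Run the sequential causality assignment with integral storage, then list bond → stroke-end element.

#0 stroke→J1
#1 stroke→Sf1
#2 stroke→I1
#3 stroke→I2

b1 stroke at Sf1  (Sf1 fixes flow; stroke at Sf1)
b2 stroke at I1  (I1 integral (f out))
b3 stroke at I2  (prefer integral on I2)
b0 stroke at J1  (J1 needs exactly one e-in)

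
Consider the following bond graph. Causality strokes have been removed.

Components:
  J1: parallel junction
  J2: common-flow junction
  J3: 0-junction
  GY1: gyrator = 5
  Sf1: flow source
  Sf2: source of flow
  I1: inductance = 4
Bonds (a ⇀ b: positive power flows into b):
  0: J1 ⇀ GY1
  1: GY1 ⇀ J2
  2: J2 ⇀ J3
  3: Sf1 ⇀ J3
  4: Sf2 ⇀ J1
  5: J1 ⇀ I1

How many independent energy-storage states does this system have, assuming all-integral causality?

bond 3 →Sf1  (Sf1 (Sf) sets flow on bond)
bond 4 →Sf2  (Sf2 fixes flow; stroke at Sf2)
bond 2 →J3  (only one effort-in slot at J3)
bond 1 →J2  (J2 flow already set via bond 2)
bond 0 →J1  (GY GY1: same side as bond 1)
bond 5 →I1  (J1 effort already set via bond 0)

1  (I1 all integral)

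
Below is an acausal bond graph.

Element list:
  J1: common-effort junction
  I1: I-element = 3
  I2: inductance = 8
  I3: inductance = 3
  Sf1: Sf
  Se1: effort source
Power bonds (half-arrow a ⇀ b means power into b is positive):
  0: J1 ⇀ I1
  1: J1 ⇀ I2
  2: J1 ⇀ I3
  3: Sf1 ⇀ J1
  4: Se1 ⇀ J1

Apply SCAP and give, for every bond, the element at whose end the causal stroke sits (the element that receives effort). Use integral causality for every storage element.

#3 stroke at Sf1  (Sf1 fixes flow; stroke at Sf1)
#4 stroke at J1  (Se1 fixes effort; stroke away)
#0 stroke at I1  (J1 effort already set via bond 4)
#1 stroke at I2  (common-e at J1 fixed by 4)
#2 stroke at I3  (0-jn J1 has e-setter on 4)

#0 stroke at I1
#1 stroke at I2
#2 stroke at I3
#3 stroke at Sf1
#4 stroke at J1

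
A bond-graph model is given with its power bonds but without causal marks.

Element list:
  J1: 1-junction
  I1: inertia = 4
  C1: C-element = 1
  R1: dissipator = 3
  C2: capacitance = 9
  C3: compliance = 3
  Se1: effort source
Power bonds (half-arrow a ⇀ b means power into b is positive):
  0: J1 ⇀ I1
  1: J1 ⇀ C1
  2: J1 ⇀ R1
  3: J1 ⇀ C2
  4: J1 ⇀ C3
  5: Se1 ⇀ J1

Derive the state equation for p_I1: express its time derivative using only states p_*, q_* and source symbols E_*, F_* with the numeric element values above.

bond 5 stroke at J1  (Se1: effort source, stroke at far end)
bond 0 stroke at I1  (I1 outputs flow p/I1)
bond 1 stroke at J1  (common-f at J1 fixed by 0)
bond 2 stroke at J1  (J1: bond 0 brought flow, rest push out)
bond 3 stroke at J1  (common-f at J1 fixed by 0)
bond 4 stroke at J1  (common-f at J1 fixed by 0)

dp_I1/dt = E_Se1 - 3*p_I1/4 - q_C1 - q_C2/9 - q_C3/3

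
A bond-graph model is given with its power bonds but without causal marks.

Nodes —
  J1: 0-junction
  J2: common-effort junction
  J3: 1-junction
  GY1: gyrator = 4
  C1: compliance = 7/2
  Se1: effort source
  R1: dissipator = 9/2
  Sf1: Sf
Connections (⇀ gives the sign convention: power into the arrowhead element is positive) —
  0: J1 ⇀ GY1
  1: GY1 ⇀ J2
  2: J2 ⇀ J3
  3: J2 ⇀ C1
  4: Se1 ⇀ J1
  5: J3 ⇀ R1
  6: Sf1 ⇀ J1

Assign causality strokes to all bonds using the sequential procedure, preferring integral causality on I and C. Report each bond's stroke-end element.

β0 |GY1
β1 |GY1
β2 |J3
β3 |J2
β4 |J1
β5 |R1
β6 |Sf1

b4 stroke at J1  (Se1 (Se) sets effort on bond)
b6 stroke at Sf1  (Sf1: flow source, stroke at near end)
b0 stroke at GY1  (J1: bond 4 brought effort, rest push out)
b1 stroke at GY1  (through GY1, causality inverts; strokes same side of GY1)
b3 stroke at J2  (C1 outputs effort q/C1)
b2 stroke at J3  (0-jn J2 has e-setter on 3)
b5 stroke at R1  (only one flow-in slot at J3)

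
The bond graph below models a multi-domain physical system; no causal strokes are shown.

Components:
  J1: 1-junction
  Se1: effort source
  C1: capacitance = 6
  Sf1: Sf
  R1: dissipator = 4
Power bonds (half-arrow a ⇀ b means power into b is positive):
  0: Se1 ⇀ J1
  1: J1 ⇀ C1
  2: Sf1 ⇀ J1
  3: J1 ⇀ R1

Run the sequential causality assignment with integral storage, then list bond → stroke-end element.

β0 |J1  (Se1 (Se) sets effort on bond)
β2 |Sf1  (Sf1 fixes flow; stroke at Sf1)
β1 |J1  (common-f at J1 fixed by 2)
β3 |J1  (common-f at J1 fixed by 2)

#0 stroke at J1
#1 stroke at J1
#2 stroke at Sf1
#3 stroke at J1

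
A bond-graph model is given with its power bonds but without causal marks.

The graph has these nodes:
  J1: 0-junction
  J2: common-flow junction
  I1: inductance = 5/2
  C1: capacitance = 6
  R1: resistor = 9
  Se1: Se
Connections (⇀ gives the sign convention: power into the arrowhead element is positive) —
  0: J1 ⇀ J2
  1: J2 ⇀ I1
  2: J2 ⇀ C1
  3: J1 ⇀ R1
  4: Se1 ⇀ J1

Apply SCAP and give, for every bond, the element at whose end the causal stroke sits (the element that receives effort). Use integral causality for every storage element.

b4 stroke→J1  (Se1 fixes effort; stroke away)
b0 stroke→J2  (common-e at J1 fixed by 4)
b3 stroke→R1  (J1: bond 4 brought effort, rest push out)
b1 stroke→I1  (prefer integral on I1)
b2 stroke→J2  (common-f at J2 fixed by 1)

β0 →J2
β1 →I1
β2 →J2
β3 →R1
β4 →J1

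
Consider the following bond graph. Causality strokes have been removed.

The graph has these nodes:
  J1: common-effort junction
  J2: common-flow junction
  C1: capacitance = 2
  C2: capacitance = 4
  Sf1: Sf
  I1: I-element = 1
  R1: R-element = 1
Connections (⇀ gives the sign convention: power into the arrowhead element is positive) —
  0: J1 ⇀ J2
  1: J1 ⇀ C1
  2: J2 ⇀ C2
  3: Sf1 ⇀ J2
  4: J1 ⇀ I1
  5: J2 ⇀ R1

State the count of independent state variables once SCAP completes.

3  (C1, C2, I1 all integral)

bond 3 stroke at Sf1  (source Sf1 imposes f)
bond 0 stroke at J2  (1-jn J2 has f-setter on 3)
bond 2 stroke at J2  (J2: bond 3 brought flow, rest push out)
bond 5 stroke at J2  (common-f at J2 fixed by 3)
bond 1 stroke at J1  (C1 outputs effort q/C1)
bond 4 stroke at I1  (0-jn J1 has e-setter on 1)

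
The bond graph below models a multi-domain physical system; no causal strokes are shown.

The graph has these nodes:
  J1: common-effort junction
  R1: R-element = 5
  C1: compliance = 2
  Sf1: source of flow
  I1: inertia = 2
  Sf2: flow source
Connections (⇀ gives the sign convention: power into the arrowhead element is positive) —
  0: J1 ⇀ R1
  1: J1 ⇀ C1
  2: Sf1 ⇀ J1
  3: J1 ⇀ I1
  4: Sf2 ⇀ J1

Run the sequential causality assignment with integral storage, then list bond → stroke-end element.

b0 →R1
b1 →J1
b2 →Sf1
b3 →I1
b4 →Sf2

b2 |Sf1  (Sf1 fixes flow; stroke at Sf1)
b4 |Sf2  (Sf2: flow source, stroke at near end)
b1 |J1  (C1 outputs effort q/C1)
b0 |R1  (J1 effort already set via bond 1)
b3 |I1  (common-e at J1 fixed by 1)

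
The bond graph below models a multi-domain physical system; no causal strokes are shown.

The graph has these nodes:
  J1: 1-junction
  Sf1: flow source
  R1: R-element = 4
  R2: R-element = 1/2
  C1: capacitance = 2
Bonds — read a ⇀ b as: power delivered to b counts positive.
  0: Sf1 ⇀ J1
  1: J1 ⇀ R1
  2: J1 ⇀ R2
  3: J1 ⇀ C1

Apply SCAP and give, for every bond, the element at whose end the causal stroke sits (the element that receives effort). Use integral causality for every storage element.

β0 stroke→Sf1
β1 stroke→J1
β2 stroke→J1
β3 stroke→J1

#0 →Sf1  (source Sf1 imposes f)
#1 →J1  (J1: bond 0 brought flow, rest push out)
#2 →J1  (J1: bond 0 brought flow, rest push out)
#3 →J1  (common-f at J1 fixed by 0)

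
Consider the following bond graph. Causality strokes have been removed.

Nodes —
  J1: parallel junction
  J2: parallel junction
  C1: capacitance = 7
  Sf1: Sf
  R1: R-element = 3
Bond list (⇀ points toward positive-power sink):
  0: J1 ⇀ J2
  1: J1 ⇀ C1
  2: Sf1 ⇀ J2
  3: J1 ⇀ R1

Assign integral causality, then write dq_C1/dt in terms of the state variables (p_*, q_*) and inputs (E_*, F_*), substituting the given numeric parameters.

dq_C1/dt = F_Sf1 - q_C1/21

β2 stroke→Sf1  (Sf1: flow source, stroke at near end)
β0 stroke→J2  (only one effort-in slot at J2)
β1 stroke→J1  (prefer integral on C1)
β3 stroke→R1  (0-jn J1 has e-setter on 1)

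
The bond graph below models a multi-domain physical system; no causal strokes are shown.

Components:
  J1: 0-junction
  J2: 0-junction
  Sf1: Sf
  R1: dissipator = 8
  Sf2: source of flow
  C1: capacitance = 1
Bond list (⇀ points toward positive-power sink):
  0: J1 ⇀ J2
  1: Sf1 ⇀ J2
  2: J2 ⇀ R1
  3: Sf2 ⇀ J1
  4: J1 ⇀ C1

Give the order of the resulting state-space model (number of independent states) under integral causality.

1  (C1 all integral)

β1 stroke→Sf1  (Sf1 fixes flow; stroke at Sf1)
β3 stroke→Sf2  (Sf2 (Sf) sets flow on bond)
β4 stroke→J1  (C1 outputs effort q/C1)
β0 stroke→J2  (common-e at J1 fixed by 4)
β2 stroke→R1  (0-jn J2 has e-setter on 0)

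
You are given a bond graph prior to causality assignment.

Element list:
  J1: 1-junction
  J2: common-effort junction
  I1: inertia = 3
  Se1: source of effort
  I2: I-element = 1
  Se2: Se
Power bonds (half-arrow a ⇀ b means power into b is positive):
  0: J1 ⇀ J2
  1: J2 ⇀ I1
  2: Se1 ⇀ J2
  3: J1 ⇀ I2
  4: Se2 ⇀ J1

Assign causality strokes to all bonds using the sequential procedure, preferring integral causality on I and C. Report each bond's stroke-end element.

β2 stroke at J2  (Se1 (Se) sets effort on bond)
β4 stroke at J1  (Se2 fixes effort; stroke away)
β0 stroke at J1  (J2: bond 2 brought effort, rest push out)
β1 stroke at I1  (0-jn J2 has e-setter on 2)
β3 stroke at I2  (only one flow-in slot at J1)

bond 0 stroke→J1
bond 1 stroke→I1
bond 2 stroke→J2
bond 3 stroke→I2
bond 4 stroke→J1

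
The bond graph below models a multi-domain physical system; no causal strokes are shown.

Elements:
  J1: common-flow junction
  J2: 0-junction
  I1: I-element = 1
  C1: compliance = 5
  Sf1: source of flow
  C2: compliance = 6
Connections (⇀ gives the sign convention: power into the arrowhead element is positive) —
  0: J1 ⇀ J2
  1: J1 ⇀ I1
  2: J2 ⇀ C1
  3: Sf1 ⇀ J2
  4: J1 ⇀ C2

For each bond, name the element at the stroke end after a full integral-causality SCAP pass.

b0 →J1
b1 →I1
b2 →J2
b3 →Sf1
b4 →J1

#3 stroke at Sf1  (Sf1: flow source, stroke at near end)
#1 stroke at I1  (I1 outputs flow p/I1)
#0 stroke at J1  (J1: bond 1 brought flow, rest push out)
#4 stroke at J1  (1-jn J1 has f-setter on 1)
#2 stroke at J2  (closing 0-jn rule on J2)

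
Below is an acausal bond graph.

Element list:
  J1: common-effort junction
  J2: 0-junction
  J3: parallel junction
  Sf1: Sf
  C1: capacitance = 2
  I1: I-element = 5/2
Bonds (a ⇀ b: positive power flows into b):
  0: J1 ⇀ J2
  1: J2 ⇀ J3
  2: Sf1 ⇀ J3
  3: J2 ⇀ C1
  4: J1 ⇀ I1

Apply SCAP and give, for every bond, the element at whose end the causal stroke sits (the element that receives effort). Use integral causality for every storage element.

b0 stroke→J1
b1 stroke→J3
b2 stroke→Sf1
b3 stroke→J2
b4 stroke→I1

β2 →Sf1  (source Sf1 imposes f)
β1 →J3  (closing 0-jn rule on J3)
β3 →J2  (C1 outputs effort q/C1)
β0 →J1  (J2: bond 3 brought effort, rest push out)
β4 →I1  (J1: bond 0 brought effort, rest push out)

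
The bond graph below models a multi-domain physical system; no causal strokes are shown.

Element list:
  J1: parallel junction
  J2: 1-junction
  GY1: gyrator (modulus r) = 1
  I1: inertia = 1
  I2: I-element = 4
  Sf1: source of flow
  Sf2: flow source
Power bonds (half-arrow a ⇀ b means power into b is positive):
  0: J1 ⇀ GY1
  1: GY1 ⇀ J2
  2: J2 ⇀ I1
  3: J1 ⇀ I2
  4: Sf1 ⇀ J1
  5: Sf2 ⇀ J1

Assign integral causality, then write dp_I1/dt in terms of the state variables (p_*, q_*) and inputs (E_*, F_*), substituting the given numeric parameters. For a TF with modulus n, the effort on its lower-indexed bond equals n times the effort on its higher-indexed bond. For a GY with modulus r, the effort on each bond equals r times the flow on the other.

bond 4 |Sf1  (Sf1 fixes flow; stroke at Sf1)
bond 5 |Sf2  (Sf2 fixes flow; stroke at Sf2)
bond 2 |I1  (I1 outputs flow p/I1)
bond 1 |J2  (common-f at J2 fixed by 2)
bond 0 |J1  (GY GY1: same side as bond 1)
bond 3 |I2  (common-e at J1 fixed by 0)

dp_I1/dt = F_Sf1 + F_Sf2 - p_I2/4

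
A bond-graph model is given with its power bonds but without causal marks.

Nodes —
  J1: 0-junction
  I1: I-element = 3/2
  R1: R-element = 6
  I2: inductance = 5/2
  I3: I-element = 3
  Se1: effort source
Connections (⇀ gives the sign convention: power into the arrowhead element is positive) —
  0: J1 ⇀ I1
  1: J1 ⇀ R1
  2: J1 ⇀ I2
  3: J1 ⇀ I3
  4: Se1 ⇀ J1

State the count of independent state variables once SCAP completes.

bond 4 →J1  (source Se1 imposes e)
bond 0 →I1  (J1: bond 4 brought effort, rest push out)
bond 1 →R1  (J1 effort already set via bond 4)
bond 2 →I2  (J1: bond 4 brought effort, rest push out)
bond 3 →I3  (J1: bond 4 brought effort, rest push out)

3  (I1, I2, I3 all integral)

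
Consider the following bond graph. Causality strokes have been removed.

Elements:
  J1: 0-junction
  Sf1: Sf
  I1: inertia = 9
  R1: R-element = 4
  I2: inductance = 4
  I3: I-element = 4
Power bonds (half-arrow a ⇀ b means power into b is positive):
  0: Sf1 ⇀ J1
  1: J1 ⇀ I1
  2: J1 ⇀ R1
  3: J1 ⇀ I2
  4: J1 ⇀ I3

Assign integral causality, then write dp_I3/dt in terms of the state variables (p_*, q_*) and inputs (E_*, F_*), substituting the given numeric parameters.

dp_I3/dt = 4*F_Sf1 - 4*p_I1/9 - p_I2 - p_I3

β0 →Sf1  (Sf1 (Sf) sets flow on bond)
β1 →I1  (I1 outputs flow p/I1)
β3 →I2  (I2 integral (f out))
β4 →I3  (I3: I, integral causality)
β2 →J1  (J1: last free bond brings effort in)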